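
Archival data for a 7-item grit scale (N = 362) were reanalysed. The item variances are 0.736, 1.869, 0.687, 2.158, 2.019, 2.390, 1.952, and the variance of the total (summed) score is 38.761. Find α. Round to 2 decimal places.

α = 0.81

Σσ²ᵢ = 0.736 + 1.869 + 0.687 + 2.158 + 2.019 + 2.390 + 1.952 = 11.811
α = (k/(k−1))·(1 − Σσ²ᵢ/σ²_total) = (7/6)·(1 − 11.811/38.761) = 0.81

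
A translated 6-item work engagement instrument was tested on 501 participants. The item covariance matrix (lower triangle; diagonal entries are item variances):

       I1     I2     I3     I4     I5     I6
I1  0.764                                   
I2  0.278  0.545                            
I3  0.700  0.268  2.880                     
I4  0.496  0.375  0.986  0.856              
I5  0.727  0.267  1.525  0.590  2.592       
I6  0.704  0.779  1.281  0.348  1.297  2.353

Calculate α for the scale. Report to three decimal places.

α = 0.816

Σσ²ᵢ = 0.764 + 0.545 + 2.880 + 0.856 + 2.592 + 2.353 = 9.990
Σ_{i<j} σ_ij = 10.621
total variance = 9.990 + 2 × 10.621 = 31.232
α = (k/(k−1))·(1 − Σσ²ᵢ/total variance) = (6/5)·(1 − 9.990/31.232) = 0.816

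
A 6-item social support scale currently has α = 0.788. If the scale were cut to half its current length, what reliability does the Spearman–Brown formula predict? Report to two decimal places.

predicted reliability = 0.65

Length factor m = 1/2
α' = m·α / (1 − (1−m)·α)
   = 1/2 × 0.788 / (1 − (1 − 1/2) × 0.788)
   = 0.3940 / 0.6060 = 0.65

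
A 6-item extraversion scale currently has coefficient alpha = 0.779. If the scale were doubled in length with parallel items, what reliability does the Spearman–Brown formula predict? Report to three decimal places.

predicted reliability = 0.876

Length factor m = 2
α' = m·α / (1 + (m−1)·α)
   = 2 × 0.779 / (1 + (2 − 1) × 0.779)
   = 1.5580 / 1.7790 = 0.876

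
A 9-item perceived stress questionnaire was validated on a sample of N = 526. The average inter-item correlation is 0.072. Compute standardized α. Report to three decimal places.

Standardized α = k·r̄ / (1 + (k−1)·r̄) = 9 × 0.072 / (1 + 8 × 0.072)
  = 0.6480 / 1.5760 = 0.411

standardized α = 0.411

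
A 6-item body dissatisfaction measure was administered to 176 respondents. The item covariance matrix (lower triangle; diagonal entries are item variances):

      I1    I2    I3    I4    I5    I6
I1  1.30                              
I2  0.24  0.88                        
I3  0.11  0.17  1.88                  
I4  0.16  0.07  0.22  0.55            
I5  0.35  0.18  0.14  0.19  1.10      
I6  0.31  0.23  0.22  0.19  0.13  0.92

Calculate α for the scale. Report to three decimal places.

sum of item variances = 1.30 + 0.88 + 1.88 + 0.55 + 1.10 + 0.92 = 6.63
Σ_{i<j} σ_ij = 2.91
total variance = 6.63 + 2 × 2.91 = 12.45
α = (k/(k−1))·(1 − sum of item variances/total variance) = (6/5)·(1 − 6.63/12.45) = 0.561

α = 0.561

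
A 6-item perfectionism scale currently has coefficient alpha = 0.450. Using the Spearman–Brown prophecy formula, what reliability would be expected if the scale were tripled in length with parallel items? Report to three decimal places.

Length factor m = 3
α' = m·α / (1 + (m−1)·α)
   = 3 × 0.450 / (1 + (3 − 1) × 0.450)
   = 1.3500 / 1.9000 = 0.711

predicted reliability = 0.711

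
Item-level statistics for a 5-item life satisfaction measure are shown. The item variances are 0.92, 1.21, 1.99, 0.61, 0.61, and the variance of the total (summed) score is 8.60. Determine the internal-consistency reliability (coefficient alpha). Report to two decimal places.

coefficient alpha = 0.47

Σσᵢ² = 0.92 + 1.21 + 1.99 + 0.61 + 0.61 = 5.34
α = (k/(k−1))·(1 − Σσᵢ²/σ²_T) = (5/4)·(1 − 5.34/8.60) = 0.47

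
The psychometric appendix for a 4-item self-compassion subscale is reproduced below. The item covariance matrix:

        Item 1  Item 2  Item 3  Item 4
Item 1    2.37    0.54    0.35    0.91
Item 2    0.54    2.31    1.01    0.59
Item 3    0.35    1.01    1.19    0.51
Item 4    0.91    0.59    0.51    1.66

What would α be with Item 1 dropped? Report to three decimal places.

Remaining items: Item 2, Item 3, Item 4 (k = 3).
Σσᵢ² = 2.31 + 1.19 + 1.66 = 5.16
total variance = 5.16 + 2 × 2.11 = 9.38
α (item deleted) = (3/2)·(1 − 5.16/9.38) = 0.675

α = 0.675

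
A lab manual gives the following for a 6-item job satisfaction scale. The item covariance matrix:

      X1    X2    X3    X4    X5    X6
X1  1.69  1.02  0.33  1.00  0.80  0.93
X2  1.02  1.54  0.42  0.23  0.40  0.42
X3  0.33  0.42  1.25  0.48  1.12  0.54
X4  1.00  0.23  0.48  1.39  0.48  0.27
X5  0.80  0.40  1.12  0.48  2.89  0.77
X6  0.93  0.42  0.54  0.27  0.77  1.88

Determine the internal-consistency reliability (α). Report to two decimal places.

Σσᵢ² = 1.69 + 1.54 + 1.25 + 1.39 + 2.89 + 1.88 = 10.64
Sum of the distinct covariances = 9.21
total variance = 10.64 + 2 × 9.21 = 29.06
α = (k/(k−1))·(1 − Σσᵢ²/total variance) = (6/5)·(1 − 10.64/29.06) = 0.76

α = 0.76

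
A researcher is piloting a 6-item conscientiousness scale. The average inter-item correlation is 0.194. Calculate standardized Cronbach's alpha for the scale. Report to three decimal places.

Standardized α = k·r̄ / (1 + (k−1)·r̄) = 6 × 0.194 / (1 + 5 × 0.194)
  = 1.1640 / 1.9700 = 0.591

standardized Cronbach's alpha = 0.591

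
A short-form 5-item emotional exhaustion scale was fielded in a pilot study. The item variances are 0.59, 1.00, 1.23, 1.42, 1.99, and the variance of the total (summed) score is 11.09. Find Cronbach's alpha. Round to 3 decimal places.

Cronbach's alpha = 0.548

sum of item variances = 0.59 + 1.00 + 1.23 + 1.42 + 1.99 = 6.23
α = (k/(k−1))·(1 − sum of item variances/total variance) = (5/4)·(1 − 6.23/11.09) = 0.548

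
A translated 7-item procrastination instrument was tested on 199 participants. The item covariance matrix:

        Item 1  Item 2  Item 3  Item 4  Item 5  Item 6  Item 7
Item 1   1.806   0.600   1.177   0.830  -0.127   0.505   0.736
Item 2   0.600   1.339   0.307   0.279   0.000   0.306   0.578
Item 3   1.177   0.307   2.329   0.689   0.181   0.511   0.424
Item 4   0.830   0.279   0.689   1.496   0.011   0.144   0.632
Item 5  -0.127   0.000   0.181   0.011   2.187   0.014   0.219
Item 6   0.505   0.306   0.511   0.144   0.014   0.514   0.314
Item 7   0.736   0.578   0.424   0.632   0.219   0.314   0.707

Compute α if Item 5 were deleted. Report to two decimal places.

Remaining items: Item 1, Item 2, Item 3, Item 4, Item 6, Item 7 (k = 6).
Σσ²ᵢ = 1.806 + 1.339 + 2.329 + 1.496 + 0.514 + 0.707 = 8.191
total variance = 8.191 + 2 × 8.032 = 24.255
α (item deleted) = (6/5)·(1 − 8.191/24.255) = 0.79

α = 0.79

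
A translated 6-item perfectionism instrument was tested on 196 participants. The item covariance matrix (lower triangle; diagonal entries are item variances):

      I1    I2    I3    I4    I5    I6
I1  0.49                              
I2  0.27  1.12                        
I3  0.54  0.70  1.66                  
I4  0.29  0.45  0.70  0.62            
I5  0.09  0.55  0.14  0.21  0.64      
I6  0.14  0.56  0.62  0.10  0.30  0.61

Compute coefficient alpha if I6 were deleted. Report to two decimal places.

Remaining items: I1, I2, I3, I4, I5 (k = 5).
Σσ²ᵢ = 0.49 + 1.12 + 1.66 + 0.62 + 0.64 = 4.53
σ²_T = 4.53 + 2 × 3.94 = 12.41
α (item deleted) = (5/4)·(1 − 4.53/12.41) = 0.79

α = 0.79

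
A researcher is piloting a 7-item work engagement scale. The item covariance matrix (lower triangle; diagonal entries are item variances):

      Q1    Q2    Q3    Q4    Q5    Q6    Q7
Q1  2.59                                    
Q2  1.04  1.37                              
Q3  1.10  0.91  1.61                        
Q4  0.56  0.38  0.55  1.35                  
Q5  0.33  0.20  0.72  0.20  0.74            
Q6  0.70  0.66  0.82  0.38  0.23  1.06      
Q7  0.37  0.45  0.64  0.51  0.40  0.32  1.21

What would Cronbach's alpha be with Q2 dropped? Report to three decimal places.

Cronbach's alpha = 0.776

Remaining items: Q1, Q3, Q4, Q5, Q6, Q7 (k = 6).
Σσᵢ² = 2.59 + 1.61 + 1.35 + 0.74 + 1.06 + 1.21 = 8.56
σ²_total = 8.56 + 2 × 7.83 = 24.22
α (item deleted) = (6/5)·(1 − 8.56/24.22) = 0.776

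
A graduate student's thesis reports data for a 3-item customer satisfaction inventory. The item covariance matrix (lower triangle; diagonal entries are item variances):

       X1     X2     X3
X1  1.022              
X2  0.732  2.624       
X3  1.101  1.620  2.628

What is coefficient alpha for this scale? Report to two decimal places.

coefficient alpha = 0.79

Σσᵢ² = 1.022 + 2.624 + 2.628 = 6.274
Sum of the distinct covariances = 3.453
σ²_total = 6.274 + 2 × 3.453 = 13.180
α = (k/(k−1))·(1 − Σσᵢ²/σ²_total) = (3/2)·(1 − 6.274/13.180) = 0.79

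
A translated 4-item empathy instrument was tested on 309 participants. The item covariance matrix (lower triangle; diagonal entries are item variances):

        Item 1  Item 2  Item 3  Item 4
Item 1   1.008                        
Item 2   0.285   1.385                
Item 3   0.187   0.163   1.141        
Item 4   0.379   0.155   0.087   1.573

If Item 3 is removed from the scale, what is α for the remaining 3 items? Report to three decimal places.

Remaining items: Item 1, Item 2, Item 4 (k = 3).
Σσᵢ² = 1.008 + 1.385 + 1.573 = 3.966
σ²_T = 3.966 + 2 × 0.819 = 5.604
α (item deleted) = (3/2)·(1 − 3.966/5.604) = 0.438

α = 0.438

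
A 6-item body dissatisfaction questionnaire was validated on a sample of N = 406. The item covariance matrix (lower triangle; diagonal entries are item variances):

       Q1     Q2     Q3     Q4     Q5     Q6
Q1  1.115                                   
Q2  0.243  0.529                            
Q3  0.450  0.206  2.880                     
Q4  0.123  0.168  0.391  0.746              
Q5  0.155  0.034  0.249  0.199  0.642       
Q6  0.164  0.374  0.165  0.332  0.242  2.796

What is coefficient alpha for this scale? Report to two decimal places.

α = 0.53

sum of item variances = 1.115 + 0.529 + 2.880 + 0.746 + 0.642 + 2.796 = 8.708
Sum of the distinct covariances = 3.495
total variance = 8.708 + 2 × 3.495 = 15.698
α = (k/(k−1))·(1 − sum of item variances/total variance) = (6/5)·(1 − 8.708/15.698) = 0.53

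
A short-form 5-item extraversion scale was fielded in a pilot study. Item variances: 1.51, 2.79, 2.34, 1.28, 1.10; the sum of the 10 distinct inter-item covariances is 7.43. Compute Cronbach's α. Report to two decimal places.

Σσ²ᵢ = 1.51 + 2.79 + 2.34 + 1.28 + 1.10 = 9.02
Sum of distinct covariances = 7.43
σ²_T = Σσ²ᵢ + 2·Σcov = 9.02 + 2 × 7.43 = 23.88
α = (5/4)·(1 − 9.02/23.88) = 0.78

Cronbach's α = 0.78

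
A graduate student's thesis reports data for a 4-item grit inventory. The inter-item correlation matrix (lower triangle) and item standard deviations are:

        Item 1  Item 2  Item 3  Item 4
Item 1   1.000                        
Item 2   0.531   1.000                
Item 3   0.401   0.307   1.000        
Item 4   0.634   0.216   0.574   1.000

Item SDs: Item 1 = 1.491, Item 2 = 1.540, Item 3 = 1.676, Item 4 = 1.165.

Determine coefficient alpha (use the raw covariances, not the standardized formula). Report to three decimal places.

Σσ²ᵢ = 1.491² + 1.540² + 1.676² + 1.165² = 8.7609
Covariances σ_ij = r_ij · s_i · s_j:
  σ(Item 1,Item 2) = 0.531 × 1.491 × 1.540 = 1.2193
  σ(Item 1,Item 3) = 0.401 × 1.491 × 1.676 = 1.0021
  σ(Item 1,Item 4) = 0.634 × 1.491 × 1.165 = 1.1013
  σ(Item 2,Item 3) = 0.307 × 1.540 × 1.676 = 0.7924
  σ(Item 2,Item 4) = 0.216 × 1.540 × 1.165 = 0.3875
  σ(Item 3,Item 4) = 0.574 × 1.676 × 1.165 = 1.1208
σ²_T = Σσ²ᵢ + 2·Σσ_ij = 8.7609 + 2 × 5.6234 = 20.0077
α = (4/3)·(1 − 8.7609/20.0077) = 0.749

α = 0.749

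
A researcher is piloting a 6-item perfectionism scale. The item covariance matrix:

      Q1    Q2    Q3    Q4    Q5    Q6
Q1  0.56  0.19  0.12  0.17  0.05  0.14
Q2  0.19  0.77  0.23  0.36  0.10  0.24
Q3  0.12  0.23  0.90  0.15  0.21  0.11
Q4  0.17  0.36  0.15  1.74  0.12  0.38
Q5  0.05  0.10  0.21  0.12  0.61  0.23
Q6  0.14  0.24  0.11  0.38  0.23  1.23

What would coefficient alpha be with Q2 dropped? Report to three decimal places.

α = 0.500

Remaining items: Q1, Q3, Q4, Q5, Q6 (k = 5).
Σσ²ᵢ = 0.56 + 0.90 + 1.74 + 0.61 + 1.23 = 5.04
total variance = 5.04 + 2 × 1.68 = 8.40
α (item deleted) = (5/4)·(1 − 5.04/8.40) = 0.500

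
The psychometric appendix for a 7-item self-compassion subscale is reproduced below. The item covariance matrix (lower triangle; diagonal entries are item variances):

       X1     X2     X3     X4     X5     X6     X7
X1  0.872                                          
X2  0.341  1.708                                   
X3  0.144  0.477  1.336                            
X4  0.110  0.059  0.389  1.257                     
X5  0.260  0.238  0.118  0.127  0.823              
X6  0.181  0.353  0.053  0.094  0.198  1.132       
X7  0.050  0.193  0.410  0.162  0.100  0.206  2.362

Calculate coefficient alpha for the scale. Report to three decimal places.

coefficient alpha = 0.552

sum of item variances = 0.872 + 1.708 + 1.336 + 1.257 + 0.823 + 1.132 + 2.362 = 9.490
Σ_{i<j} σ_ij = 4.263
total variance = 9.490 + 2 × 4.263 = 18.016
α = (k/(k−1))·(1 − sum of item variances/total variance) = (7/6)·(1 − 9.490/18.016) = 0.552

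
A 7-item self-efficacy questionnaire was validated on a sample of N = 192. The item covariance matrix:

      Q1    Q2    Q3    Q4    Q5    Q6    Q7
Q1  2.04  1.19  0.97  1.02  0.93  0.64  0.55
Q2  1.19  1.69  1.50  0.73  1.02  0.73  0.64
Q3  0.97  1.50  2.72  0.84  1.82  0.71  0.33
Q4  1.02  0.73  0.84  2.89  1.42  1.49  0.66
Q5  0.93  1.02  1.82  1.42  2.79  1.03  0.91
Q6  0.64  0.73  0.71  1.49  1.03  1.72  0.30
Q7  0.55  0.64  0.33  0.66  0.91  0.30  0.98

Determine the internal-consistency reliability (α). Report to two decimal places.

sum of item variances = 2.04 + 1.69 + 2.72 + 2.89 + 2.79 + 1.72 + 0.98 = 14.83
Sum of the distinct covariances = 19.43
σ²_T = 14.83 + 2 × 19.43 = 53.69
α = (k/(k−1))·(1 − sum of item variances/σ²_T) = (7/6)·(1 − 14.83/53.69) = 0.84

α = 0.84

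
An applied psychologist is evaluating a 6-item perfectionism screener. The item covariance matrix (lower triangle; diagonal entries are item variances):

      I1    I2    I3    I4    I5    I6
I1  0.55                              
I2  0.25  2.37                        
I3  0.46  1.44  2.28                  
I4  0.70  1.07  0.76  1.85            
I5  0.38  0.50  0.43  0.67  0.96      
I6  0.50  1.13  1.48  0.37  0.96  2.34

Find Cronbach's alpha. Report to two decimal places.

sum of item variances = 0.55 + 2.37 + 2.28 + 1.85 + 0.96 + 2.34 = 10.35
Sum of the distinct covariances = 11.10
Var(T) = 10.35 + 2 × 11.10 = 32.55
α = (k/(k−1))·(1 − sum of item variances/Var(T)) = (6/5)·(1 − 10.35/32.55) = 0.82

α = 0.82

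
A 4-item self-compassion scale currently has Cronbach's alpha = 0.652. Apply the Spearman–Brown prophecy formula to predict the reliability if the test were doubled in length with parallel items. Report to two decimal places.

Length factor m = 2
α' = m·α / (1 + (m−1)·α)
   = 2 × 0.652 / (1 + (2 − 1) × 0.652)
   = 1.3040 / 1.6520 = 0.79

predicted reliability = 0.79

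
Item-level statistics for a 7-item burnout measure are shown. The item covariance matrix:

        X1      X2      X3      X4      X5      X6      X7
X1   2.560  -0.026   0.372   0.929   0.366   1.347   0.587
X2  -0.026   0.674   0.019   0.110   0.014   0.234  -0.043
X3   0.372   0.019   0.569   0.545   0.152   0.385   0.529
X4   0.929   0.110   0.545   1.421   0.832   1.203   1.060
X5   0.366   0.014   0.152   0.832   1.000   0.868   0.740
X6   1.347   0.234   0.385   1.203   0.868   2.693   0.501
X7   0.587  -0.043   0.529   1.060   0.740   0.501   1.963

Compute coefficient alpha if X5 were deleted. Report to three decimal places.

Remaining items: X1, X2, X3, X4, X6, X7 (k = 6).
Σσ²ᵢ = 2.560 + 0.674 + 0.569 + 1.421 + 2.693 + 1.963 = 9.880
σ²_T = 9.880 + 2 × 7.752 = 25.384
α (item deleted) = (6/5)·(1 − 9.880/25.384) = 0.733

α = 0.733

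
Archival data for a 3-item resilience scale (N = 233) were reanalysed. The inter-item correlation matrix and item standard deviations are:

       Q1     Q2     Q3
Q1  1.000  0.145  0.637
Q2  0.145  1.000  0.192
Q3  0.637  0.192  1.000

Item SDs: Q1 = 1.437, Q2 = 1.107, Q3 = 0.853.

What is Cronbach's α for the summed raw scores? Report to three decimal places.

Σσ²ᵢ = 1.437² + 1.107² + 0.853² = 4.0180
Covariances σ_ij = r_ij · s_i · s_j:
  σ(Q1,Q2) = 0.145 × 1.437 × 1.107 = 0.2307
  σ(Q1,Q3) = 0.637 × 1.437 × 0.853 = 0.7808
  σ(Q2,Q3) = 0.192 × 1.107 × 0.853 = 0.1813
σ²_T = Σσ²ᵢ + 2·Σσ_ij = 4.0180 + 2 × 1.1928 = 6.4036
α = (3/2)·(1 − 4.0180/6.4036) = 0.559

α = 0.559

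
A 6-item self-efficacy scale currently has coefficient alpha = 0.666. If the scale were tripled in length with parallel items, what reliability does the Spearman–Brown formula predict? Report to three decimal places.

Length factor m = 3
α' = m·α / (1 + (m−1)·α)
   = 3 × 0.666 / (1 + (3 − 1) × 0.666)
   = 1.9980 / 2.3320 = 0.857

predicted reliability = 0.857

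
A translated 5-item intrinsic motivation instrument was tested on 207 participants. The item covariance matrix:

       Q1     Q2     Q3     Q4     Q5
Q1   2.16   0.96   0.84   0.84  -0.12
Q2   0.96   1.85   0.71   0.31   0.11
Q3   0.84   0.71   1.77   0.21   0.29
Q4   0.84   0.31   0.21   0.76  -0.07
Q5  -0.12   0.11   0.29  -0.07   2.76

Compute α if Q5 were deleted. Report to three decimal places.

Remaining items: Q1, Q2, Q3, Q4 (k = 4).
ΣVar(i) = 2.16 + 1.85 + 1.77 + 0.76 = 6.54
σ²_T = 6.54 + 2 × 3.87 = 14.28
α (item deleted) = (4/3)·(1 − 6.54/14.28) = 0.723

α = 0.723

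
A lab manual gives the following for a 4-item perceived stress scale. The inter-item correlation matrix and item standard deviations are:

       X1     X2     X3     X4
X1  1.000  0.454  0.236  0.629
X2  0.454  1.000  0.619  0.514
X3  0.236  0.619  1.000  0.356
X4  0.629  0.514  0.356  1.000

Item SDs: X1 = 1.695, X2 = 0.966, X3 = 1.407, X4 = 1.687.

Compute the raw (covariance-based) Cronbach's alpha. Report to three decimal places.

Σσ²ᵢ = 1.695² + 0.966² + 1.407² + 1.687² = 8.6318
Covariances σ_ij = r_ij · s_i · s_j:
  σ(X1,X2) = 0.454 × 1.695 × 0.966 = 0.7434
  σ(X1,X3) = 0.236 × 1.695 × 1.407 = 0.5628
  σ(X1,X4) = 0.629 × 1.695 × 1.687 = 1.7986
  σ(X2,X3) = 0.619 × 0.966 × 1.407 = 0.8413
  σ(X2,X4) = 0.514 × 0.966 × 1.687 = 0.8376
  σ(X3,X4) = 0.356 × 1.407 × 1.687 = 0.8450
σ²_T = Σσ²ᵢ + 2·Σσ_ij = 8.6318 + 2 × 5.6287 = 19.8892
α = (4/3)·(1 − 8.6318/19.8892) = 0.755

Cronbach's alpha = 0.755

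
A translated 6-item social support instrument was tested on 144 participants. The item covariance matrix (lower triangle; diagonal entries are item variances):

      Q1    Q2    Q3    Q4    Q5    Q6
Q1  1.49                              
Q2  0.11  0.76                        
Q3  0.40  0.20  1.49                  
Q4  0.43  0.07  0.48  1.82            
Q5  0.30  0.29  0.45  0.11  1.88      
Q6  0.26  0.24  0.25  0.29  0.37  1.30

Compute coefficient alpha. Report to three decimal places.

ΣVar(i) = 1.49 + 0.76 + 1.49 + 1.82 + 1.88 + 1.30 = 8.74
Sum of the distinct covariances = 4.25
Var(T) = 8.74 + 2 × 4.25 = 17.24
α = (k/(k−1))·(1 − ΣVar(i)/Var(T)) = (6/5)·(1 − 8.74/17.24) = 0.592

coefficient alpha = 0.592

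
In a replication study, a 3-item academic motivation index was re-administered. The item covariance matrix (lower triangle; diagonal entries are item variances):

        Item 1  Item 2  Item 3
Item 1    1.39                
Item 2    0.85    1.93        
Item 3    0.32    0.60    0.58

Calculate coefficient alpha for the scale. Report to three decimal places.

ΣVar(i) = 1.39 + 1.93 + 0.58 = 3.90
Sum of the distinct covariances = 1.77
Var(T) = 3.90 + 2 × 1.77 = 7.44
α = (k/(k−1))·(1 − ΣVar(i)/Var(T)) = (3/2)·(1 − 3.90/7.44) = 0.714

coefficient alpha = 0.714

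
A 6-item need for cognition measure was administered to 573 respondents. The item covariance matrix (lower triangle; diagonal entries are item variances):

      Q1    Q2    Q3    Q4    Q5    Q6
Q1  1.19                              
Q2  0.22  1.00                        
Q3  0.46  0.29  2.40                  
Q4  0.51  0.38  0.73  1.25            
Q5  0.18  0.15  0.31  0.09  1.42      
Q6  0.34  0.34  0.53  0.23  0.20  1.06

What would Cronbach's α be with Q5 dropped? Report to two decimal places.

Remaining items: Q1, Q2, Q3, Q4, Q6 (k = 5).
ΣVar(i) = 1.19 + 1.00 + 2.40 + 1.25 + 1.06 = 6.90
σ²_total = 6.90 + 2 × 4.03 = 14.96
α (item deleted) = (5/4)·(1 − 6.90/14.96) = 0.67

α = 0.67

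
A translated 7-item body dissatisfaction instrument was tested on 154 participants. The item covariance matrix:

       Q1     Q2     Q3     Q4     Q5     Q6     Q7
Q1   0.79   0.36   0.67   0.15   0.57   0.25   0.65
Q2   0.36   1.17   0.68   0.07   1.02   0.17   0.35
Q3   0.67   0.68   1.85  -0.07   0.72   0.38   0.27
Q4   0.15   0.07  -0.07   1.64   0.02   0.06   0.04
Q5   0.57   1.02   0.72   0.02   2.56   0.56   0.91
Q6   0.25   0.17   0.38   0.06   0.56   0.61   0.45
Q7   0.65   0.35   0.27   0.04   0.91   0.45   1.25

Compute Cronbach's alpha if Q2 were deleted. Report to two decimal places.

α = 0.68

Remaining items: Q1, Q3, Q4, Q5, Q6, Q7 (k = 6).
ΣVar(i) = 0.79 + 1.85 + 1.64 + 2.56 + 0.61 + 1.25 = 8.70
σ²_total = 8.70 + 2 × 5.63 = 19.96
α (item deleted) = (6/5)·(1 − 8.70/19.96) = 0.68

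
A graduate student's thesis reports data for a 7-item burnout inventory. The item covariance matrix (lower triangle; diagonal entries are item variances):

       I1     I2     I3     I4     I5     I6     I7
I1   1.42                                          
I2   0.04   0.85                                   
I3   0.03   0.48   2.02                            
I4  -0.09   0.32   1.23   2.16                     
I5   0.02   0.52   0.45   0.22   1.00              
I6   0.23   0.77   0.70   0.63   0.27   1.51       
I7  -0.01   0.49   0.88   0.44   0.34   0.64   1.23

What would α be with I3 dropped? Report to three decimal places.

Remaining items: I1, I2, I4, I5, I6, I7 (k = 6).
sum of item variances = 1.42 + 0.85 + 2.16 + 1.00 + 1.51 + 1.23 = 8.17
total variance = 8.17 + 2 × 4.83 = 17.83
α (item deleted) = (6/5)·(1 − 8.17/17.83) = 0.650

α = 0.650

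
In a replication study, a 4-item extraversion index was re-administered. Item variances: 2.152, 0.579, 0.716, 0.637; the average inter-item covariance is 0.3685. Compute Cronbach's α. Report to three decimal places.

sum of item variances = 2.152 + 0.579 + 0.716 + 0.637 = 4.084
Sum of the 6 distinct covariances = 6 × 0.3685 = 2.2110
σ²_T = sum of item variances + 2·Σcov = 4.084 + 2 × 2.2110 = 8.5060
α = (4/3)·(1 − 4.084/8.5060) = 0.693

Cronbach's α = 0.693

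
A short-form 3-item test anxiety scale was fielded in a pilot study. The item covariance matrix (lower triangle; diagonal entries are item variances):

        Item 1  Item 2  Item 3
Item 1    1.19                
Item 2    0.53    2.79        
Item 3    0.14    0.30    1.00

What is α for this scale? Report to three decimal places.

α = 0.421

ΣVar(i) = 1.19 + 2.79 + 1.00 = 4.98
Sum of the distinct covariances = 0.97
σ²_T = 4.98 + 2 × 0.97 = 6.92
α = (k/(k−1))·(1 − ΣVar(i)/σ²_T) = (3/2)·(1 − 4.98/6.92) = 0.421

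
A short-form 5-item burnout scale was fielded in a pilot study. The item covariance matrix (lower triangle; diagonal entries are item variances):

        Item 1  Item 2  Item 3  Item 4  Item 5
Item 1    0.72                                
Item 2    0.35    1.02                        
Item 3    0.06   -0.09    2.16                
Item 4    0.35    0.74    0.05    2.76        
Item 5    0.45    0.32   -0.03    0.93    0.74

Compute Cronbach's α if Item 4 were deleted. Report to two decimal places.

Remaining items: Item 1, Item 2, Item 3, Item 5 (k = 4).
ΣVar(i) = 0.72 + 1.02 + 2.16 + 0.74 = 4.64
σ²_T = 4.64 + 2 × 1.06 = 6.76
α (item deleted) = (4/3)·(1 − 4.64/6.76) = 0.42

Cronbach's α = 0.42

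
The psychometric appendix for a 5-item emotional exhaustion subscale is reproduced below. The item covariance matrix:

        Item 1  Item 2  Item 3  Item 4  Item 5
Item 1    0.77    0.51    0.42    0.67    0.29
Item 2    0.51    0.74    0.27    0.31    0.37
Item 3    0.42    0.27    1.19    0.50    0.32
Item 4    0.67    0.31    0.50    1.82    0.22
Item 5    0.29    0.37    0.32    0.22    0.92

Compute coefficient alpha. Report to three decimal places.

coefficient alpha = 0.735

Σσ²ᵢ = 0.77 + 0.74 + 1.19 + 1.82 + 0.92 = 5.44
Sum of the distinct covariances = 3.88
σ²_total = 5.44 + 2 × 3.88 = 13.20
α = (k/(k−1))·(1 − Σσ²ᵢ/σ²_total) = (5/4)·(1 − 5.44/13.20) = 0.735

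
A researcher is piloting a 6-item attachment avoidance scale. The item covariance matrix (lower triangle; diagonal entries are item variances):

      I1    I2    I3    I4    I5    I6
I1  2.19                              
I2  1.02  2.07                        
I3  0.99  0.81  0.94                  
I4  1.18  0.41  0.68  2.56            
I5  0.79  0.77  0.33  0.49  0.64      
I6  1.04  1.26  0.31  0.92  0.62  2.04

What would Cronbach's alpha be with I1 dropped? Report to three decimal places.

Cronbach's alpha = 0.769

Remaining items: I2, I3, I4, I5, I6 (k = 5).
sum of item variances = 2.07 + 0.94 + 2.56 + 0.64 + 2.04 = 8.25
σ²_total = 8.25 + 2 × 6.60 = 21.45
α (item deleted) = (5/4)·(1 − 8.25/21.45) = 0.769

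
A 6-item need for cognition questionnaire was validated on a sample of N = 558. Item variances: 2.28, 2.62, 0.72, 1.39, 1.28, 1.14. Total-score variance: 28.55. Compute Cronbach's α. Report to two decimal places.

Σσᵢ² = 2.28 + 2.62 + 0.72 + 1.39 + 1.28 + 1.14 = 9.43
α = (k/(k−1))·(1 − Σσᵢ²/σ²_T) = (6/5)·(1 − 9.43/28.55) = 0.80

Cronbach's α = 0.80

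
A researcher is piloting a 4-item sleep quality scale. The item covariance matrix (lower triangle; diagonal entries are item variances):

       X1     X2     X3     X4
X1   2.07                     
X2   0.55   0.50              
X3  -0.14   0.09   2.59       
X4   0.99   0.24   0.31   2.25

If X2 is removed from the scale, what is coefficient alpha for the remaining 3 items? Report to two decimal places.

α = 0.38

Remaining items: X1, X3, X4 (k = 3).
Σσᵢ² = 2.07 + 2.59 + 2.25 = 6.91
Var(T) = 6.91 + 2 × 1.16 = 9.23
α (item deleted) = (3/2)·(1 − 6.91/9.23) = 0.38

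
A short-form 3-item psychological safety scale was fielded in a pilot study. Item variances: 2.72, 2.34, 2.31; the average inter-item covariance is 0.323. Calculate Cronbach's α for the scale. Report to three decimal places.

Σσᵢ² = 2.72 + 2.34 + 2.31 = 7.37
Sum of the 3 distinct covariances = 3 × 0.323 = 0.969
Var(T) = Σσᵢ² + 2·Σcov = 7.37 + 2 × 0.969 = 9.308
α = (3/2)·(1 − 7.37/9.308) = 0.312

Cronbach's α = 0.312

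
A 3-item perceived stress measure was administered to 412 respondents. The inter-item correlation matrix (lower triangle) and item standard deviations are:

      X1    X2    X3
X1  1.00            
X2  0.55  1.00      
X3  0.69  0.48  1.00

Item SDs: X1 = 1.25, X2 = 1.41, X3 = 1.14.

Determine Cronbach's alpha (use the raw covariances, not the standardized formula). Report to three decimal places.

Cronbach's alpha = 0.794

Σσ²ᵢ = 1.25² + 1.41² + 1.14² = 4.8502
Covariances σ_ij = r_ij · s_i · s_j:
  σ(X1,X2) = 0.55 × 1.25 × 1.41 = 0.9694
  σ(X1,X3) = 0.69 × 1.25 × 1.14 = 0.9832
  σ(X2,X3) = 0.48 × 1.41 × 1.14 = 0.7716
σ²_T = Σσ²ᵢ + 2·Σσ_ij = 4.8502 + 2 × 2.7242 = 10.2986
α = (3/2)·(1 − 4.8502/10.2986) = 0.794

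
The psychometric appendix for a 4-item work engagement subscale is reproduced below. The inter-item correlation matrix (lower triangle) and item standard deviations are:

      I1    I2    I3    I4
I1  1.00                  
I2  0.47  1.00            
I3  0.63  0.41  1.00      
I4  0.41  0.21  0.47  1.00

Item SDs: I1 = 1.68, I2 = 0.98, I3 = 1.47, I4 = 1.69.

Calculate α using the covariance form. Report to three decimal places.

α = 0.747

Σσ²ᵢ = 1.68² + 0.98² + 1.47² + 1.69² = 8.7998
Covariances σ_ij = r_ij · s_i · s_j:
  σ(I1,I2) = 0.47 × 1.68 × 0.98 = 0.7738
  σ(I1,I3) = 0.63 × 1.68 × 1.47 = 1.5558
  σ(I1,I4) = 0.41 × 1.68 × 1.69 = 1.1641
  σ(I2,I3) = 0.41 × 0.98 × 1.47 = 0.5906
  σ(I2,I4) = 0.21 × 0.98 × 1.69 = 0.3478
  σ(I3,I4) = 0.47 × 1.47 × 1.69 = 1.1676
σ²_T = Σσ²ᵢ + 2·Σσ_ij = 8.7998 + 2 × 5.5997 = 19.9992
α = (4/3)·(1 − 8.7998/19.9992) = 0.747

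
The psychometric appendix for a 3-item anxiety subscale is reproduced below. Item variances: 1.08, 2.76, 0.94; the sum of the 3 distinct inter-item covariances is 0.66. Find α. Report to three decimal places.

Σσᵢ² = 1.08 + 2.76 + 0.94 = 4.78
Sum of distinct covariances = 0.66
σ²_total = Σσᵢ² + 2·Σcov = 4.78 + 2 × 0.66 = 6.10
α = (3/2)·(1 − 4.78/6.10) = 0.325

α = 0.325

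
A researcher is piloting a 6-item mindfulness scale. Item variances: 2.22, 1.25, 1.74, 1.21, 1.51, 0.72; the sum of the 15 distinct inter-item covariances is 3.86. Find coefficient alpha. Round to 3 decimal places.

ΣVar(i) = 2.22 + 1.25 + 1.74 + 1.21 + 1.51 + 0.72 = 8.65
Sum of distinct covariances = 3.86
σ²_T = ΣVar(i) + 2·Σcov = 8.65 + 2 × 3.86 = 16.37
α = (6/5)·(1 − 8.65/16.37) = 0.566

α = 0.566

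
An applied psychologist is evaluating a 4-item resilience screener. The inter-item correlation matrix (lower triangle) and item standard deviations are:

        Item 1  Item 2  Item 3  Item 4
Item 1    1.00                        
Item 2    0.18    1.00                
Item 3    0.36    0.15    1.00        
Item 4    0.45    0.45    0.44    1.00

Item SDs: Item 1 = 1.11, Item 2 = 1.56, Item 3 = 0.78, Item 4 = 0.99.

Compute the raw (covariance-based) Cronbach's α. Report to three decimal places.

Σσ²ᵢ = 1.11² + 1.56² + 0.78² + 0.99² = 5.2542
Covariances σ_ij = r_ij · s_i · s_j:
  σ(Item 1,Item 2) = 0.18 × 1.11 × 1.56 = 0.3117
  σ(Item 1,Item 3) = 0.36 × 1.11 × 0.78 = 0.3117
  σ(Item 1,Item 4) = 0.45 × 1.11 × 0.99 = 0.4945
  σ(Item 2,Item 3) = 0.15 × 1.56 × 0.78 = 0.1825
  σ(Item 2,Item 4) = 0.45 × 1.56 × 0.99 = 0.6950
  σ(Item 3,Item 4) = 0.44 × 0.78 × 0.99 = 0.3398
σ²_T = Σσ²ᵢ + 2·Σσ_ij = 5.2542 + 2 × 2.3352 = 9.9246
α = (4/3)·(1 − 5.2542/9.9246) = 0.627

α = 0.627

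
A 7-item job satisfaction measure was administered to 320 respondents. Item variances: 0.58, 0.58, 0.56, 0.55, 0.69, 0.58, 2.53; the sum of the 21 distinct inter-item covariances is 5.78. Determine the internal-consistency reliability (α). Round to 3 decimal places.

α = 0.765

ΣVar(i) = 0.58 + 0.58 + 0.56 + 0.55 + 0.69 + 0.58 + 2.53 = 6.07
Sum of distinct covariances = 5.78
σ²_T = ΣVar(i) + 2·Σcov = 6.07 + 2 × 5.78 = 17.63
α = (7/6)·(1 − 6.07/17.63) = 0.765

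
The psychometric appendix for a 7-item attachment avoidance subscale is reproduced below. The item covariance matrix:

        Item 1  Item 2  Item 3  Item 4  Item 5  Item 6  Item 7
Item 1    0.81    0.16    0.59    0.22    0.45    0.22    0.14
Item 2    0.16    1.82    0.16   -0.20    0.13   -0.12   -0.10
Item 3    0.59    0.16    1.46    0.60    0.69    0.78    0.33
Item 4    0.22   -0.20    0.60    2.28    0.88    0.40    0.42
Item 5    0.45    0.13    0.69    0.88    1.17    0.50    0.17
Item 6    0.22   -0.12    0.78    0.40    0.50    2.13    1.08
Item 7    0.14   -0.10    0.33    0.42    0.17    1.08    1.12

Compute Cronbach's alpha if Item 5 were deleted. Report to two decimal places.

Remaining items: Item 1, Item 2, Item 3, Item 4, Item 6, Item 7 (k = 6).
ΣVar(i) = 0.81 + 1.82 + 1.46 + 2.28 + 2.13 + 1.12 = 9.62
total variance = 9.62 + 2 × 4.68 = 18.98
α (item deleted) = (6/5)·(1 − 9.62/18.98) = 0.59

Cronbach's alpha = 0.59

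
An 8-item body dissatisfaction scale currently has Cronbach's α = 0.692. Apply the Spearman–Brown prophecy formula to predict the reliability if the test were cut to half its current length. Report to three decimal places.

predicted reliability = 0.529

Length factor m = 1/2
α' = m·α / (1 − (1−m)·α)
   = 1/2 × 0.692 / (1 − (1 − 1/2) × 0.692)
   = 0.3460 / 0.6540 = 0.529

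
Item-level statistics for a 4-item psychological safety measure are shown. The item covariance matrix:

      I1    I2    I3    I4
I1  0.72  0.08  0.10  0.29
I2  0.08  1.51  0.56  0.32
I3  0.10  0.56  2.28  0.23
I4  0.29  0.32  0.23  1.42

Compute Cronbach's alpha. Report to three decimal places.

Cronbach's alpha = 0.464

Σσ²ᵢ = 0.72 + 1.51 + 2.28 + 1.42 = 5.93
Σ_{i<j} σ_ij = 1.58
total variance = 5.93 + 2 × 1.58 = 9.09
α = (k/(k−1))·(1 − Σσ²ᵢ/total variance) = (4/3)·(1 − 5.93/9.09) = 0.464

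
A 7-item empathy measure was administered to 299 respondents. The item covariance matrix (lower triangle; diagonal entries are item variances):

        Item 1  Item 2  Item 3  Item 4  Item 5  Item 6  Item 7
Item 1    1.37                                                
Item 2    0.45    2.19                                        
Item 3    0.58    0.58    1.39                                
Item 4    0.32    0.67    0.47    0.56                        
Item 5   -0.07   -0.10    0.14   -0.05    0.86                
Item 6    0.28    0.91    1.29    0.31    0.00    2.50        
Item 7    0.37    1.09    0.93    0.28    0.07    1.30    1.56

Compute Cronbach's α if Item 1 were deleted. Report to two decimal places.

Remaining items: Item 2, Item 3, Item 4, Item 5, Item 6, Item 7 (k = 6).
Σσᵢ² = 2.19 + 1.39 + 0.56 + 0.86 + 2.50 + 1.56 = 9.06
total variance = 9.06 + 2 × 7.89 = 24.84
α (item deleted) = (6/5)·(1 − 9.06/24.84) = 0.76

α = 0.76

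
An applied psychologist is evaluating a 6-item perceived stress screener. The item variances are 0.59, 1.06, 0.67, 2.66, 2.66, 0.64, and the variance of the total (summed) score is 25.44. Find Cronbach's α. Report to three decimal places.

Cronbach's α = 0.809

Σσ²ᵢ = 0.59 + 1.06 + 0.67 + 2.66 + 2.66 + 0.64 = 8.28
α = (k/(k−1))·(1 − Σσ²ᵢ/total variance) = (6/5)·(1 − 8.28/25.44) = 0.809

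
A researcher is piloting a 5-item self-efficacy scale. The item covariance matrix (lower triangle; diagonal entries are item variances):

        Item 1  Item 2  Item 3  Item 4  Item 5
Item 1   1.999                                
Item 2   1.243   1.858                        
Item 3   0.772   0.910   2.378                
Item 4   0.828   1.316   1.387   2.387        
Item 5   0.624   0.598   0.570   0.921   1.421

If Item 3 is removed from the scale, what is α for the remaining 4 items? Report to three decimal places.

Remaining items: Item 1, Item 2, Item 4, Item 5 (k = 4).
Σσᵢ² = 1.999 + 1.858 + 2.387 + 1.421 = 7.665
total variance = 7.665 + 2 × 5.530 = 18.725
α (item deleted) = (4/3)·(1 − 7.665/18.725) = 0.788

α = 0.788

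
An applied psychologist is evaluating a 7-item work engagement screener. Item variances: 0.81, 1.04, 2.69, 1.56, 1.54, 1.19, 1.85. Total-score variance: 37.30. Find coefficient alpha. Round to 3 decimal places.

ΣVar(i) = 0.81 + 1.04 + 2.69 + 1.56 + 1.54 + 1.19 + 1.85 = 10.68
α = (k/(k−1))·(1 − ΣVar(i)/σ²_total) = (7/6)·(1 − 10.68/37.30) = 0.833

α = 0.833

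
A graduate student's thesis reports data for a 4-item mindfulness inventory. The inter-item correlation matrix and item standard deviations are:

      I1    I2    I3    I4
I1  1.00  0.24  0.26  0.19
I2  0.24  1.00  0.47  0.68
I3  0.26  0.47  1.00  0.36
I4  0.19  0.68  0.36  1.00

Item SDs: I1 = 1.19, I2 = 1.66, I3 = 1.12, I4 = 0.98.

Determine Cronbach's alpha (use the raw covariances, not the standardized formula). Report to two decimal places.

Cronbach's alpha = 0.69

Σσ²ᵢ = 1.19² + 1.66² + 1.12² + 0.98² = 6.3865
Covariances σ_ij = r_ij · s_i · s_j:
  σ(I1,I2) = 0.24 × 1.19 × 1.66 = 0.4741
  σ(I1,I3) = 0.26 × 1.19 × 1.12 = 0.3465
  σ(I1,I4) = 0.19 × 1.19 × 0.98 = 0.2216
  σ(I2,I3) = 0.47 × 1.66 × 1.12 = 0.8738
  σ(I2,I4) = 0.68 × 1.66 × 0.98 = 1.1062
  σ(I3,I4) = 0.36 × 1.12 × 0.98 = 0.3951
σ²_T = Σσ²ᵢ + 2·Σσ_ij = 6.3865 + 2 × 3.4173 = 13.2211
α = (4/3)·(1 − 6.3865/13.2211) = 0.69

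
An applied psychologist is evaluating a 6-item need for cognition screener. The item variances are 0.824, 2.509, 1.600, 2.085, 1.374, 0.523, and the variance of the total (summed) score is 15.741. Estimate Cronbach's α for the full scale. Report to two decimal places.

Cronbach's α = 0.52

sum of item variances = 0.824 + 2.509 + 1.600 + 2.085 + 1.374 + 0.523 = 8.915
α = (k/(k−1))·(1 − sum of item variances/total variance) = (6/5)·(1 − 8.915/15.741) = 0.52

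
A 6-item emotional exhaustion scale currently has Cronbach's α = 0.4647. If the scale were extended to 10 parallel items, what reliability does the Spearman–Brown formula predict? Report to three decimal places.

Length factor m = 10/6 = 1.6667
α' = m·α / (1 + (m−1)·α)
   = 10/6 × 0.4647 / (1 + (10/6 − 1) × 0.4647)
   = 0.7745 / 1.3098 = 0.591

predicted reliability = 0.591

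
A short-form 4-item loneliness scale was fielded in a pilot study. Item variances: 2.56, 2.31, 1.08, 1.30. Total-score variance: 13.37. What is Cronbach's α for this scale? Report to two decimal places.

Cronbach's α = 0.61

sum of item variances = 2.56 + 2.31 + 1.08 + 1.30 = 7.25
α = (k/(k−1))·(1 − sum of item variances/σ²_T) = (4/3)·(1 − 7.25/13.37) = 0.61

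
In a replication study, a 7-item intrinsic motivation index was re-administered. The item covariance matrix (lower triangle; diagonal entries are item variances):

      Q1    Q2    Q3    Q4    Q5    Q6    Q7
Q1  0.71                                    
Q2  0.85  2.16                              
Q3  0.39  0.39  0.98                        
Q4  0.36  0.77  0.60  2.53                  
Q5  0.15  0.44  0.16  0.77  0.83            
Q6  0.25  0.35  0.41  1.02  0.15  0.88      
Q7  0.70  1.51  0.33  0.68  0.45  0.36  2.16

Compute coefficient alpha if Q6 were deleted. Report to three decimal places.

α = 0.775

Remaining items: Q1, Q2, Q3, Q4, Q5, Q7 (k = 6).
Σσ²ᵢ = 0.71 + 2.16 + 0.98 + 2.53 + 0.83 + 2.16 = 9.37
σ²_total = 9.37 + 2 × 8.55 = 26.47
α (item deleted) = (6/5)·(1 − 9.37/26.47) = 0.775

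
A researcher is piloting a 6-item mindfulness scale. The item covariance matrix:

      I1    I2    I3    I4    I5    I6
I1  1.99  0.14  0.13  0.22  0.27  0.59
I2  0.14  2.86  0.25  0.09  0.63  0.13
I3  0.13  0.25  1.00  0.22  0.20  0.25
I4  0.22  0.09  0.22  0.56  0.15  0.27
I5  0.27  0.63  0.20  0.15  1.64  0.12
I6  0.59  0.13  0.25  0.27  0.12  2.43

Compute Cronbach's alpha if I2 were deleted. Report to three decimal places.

Cronbach's alpha = 0.486

Remaining items: I1, I3, I4, I5, I6 (k = 5).
sum of item variances = 1.99 + 1.00 + 0.56 + 1.64 + 2.43 = 7.62
σ²_T = 7.62 + 2 × 2.42 = 12.46
α (item deleted) = (5/4)·(1 − 7.62/12.46) = 0.486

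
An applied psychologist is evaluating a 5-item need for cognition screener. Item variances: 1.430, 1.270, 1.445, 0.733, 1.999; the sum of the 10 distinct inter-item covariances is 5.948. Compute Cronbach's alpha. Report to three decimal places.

Σσ²ᵢ = 1.430 + 1.270 + 1.445 + 0.733 + 1.999 = 6.877
Sum of distinct covariances = 5.948
σ²_T = Σσ²ᵢ + 2·Σcov = 6.877 + 2 × 5.948 = 18.773
α = (5/4)·(1 − 6.877/18.773) = 0.792

Cronbach's alpha = 0.792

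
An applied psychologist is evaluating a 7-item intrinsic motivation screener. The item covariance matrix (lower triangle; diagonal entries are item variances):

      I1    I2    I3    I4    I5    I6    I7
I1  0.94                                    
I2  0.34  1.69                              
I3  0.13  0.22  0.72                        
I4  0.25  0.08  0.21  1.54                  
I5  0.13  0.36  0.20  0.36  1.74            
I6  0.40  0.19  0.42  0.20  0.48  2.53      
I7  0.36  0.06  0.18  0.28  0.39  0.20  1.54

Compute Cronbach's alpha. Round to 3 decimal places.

Cronbach's alpha = 0.588

Σσ²ᵢ = 0.94 + 1.69 + 0.72 + 1.54 + 1.74 + 2.53 + 1.54 = 10.70
Σ_{i<j} σ_ij = 5.44
Var(T) = 10.70 + 2 × 5.44 = 21.58
α = (k/(k−1))·(1 − Σσ²ᵢ/Var(T)) = (7/6)·(1 − 10.70/21.58) = 0.588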